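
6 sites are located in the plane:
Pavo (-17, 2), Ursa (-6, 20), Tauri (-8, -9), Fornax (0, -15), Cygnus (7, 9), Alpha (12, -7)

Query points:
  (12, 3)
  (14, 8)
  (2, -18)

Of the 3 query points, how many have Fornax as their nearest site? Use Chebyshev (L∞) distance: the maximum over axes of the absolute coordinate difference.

1

(12, 3) — d to each: Pavo:29, Ursa:18, Tauri:20, Fornax:18, Cygnus:6, Alpha:10 → nearest is Cygnus
(14, 8) — d to each: Pavo:31, Ursa:20, Tauri:22, Fornax:23, Cygnus:7, Alpha:15 → nearest is Cygnus
(2, -18) — d to each: Pavo:20, Ursa:38, Tauri:10, Fornax:3, Cygnus:27, Alpha:11 → nearest is Fornax
1 of the 3 points has Fornax as nearest.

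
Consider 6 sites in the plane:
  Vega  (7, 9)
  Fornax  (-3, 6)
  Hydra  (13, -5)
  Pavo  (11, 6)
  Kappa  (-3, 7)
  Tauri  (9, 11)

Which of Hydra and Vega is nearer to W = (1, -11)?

Compare squared distances:
d²(W, Hydra) = (1−13)² + (-11−(-5))² = 144 + 36 = 180
d²(W, Vega) = (1−7)² + (-11−9)² = 36 + 400 = 436
180 < 436, so Hydra is closer.

Hydra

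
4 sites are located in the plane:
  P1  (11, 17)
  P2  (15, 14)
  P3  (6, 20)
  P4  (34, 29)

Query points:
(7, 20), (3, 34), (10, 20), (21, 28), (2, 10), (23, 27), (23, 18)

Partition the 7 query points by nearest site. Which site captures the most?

(7, 20) — d² to each: P1:25, P2:100, P3:1, P4:810 → nearest is P3
(3, 34) — d² to each: P1:353, P2:544, P3:205, P4:986 → nearest is P3
(10, 20) — d² to each: P1:10, P2:61, P3:16, P4:657 → nearest is P1
(21, 28) — d² to each: P1:221, P2:232, P3:289, P4:170 → nearest is P4
(2, 10) — d² to each: P1:130, P2:185, P3:116, P4:1385 → nearest is P3
(23, 27) — d² to each: P1:244, P2:233, P3:338, P4:125 → nearest is P4
(23, 18) — d² to each: P1:145, P2:80, P3:293, P4:242 → nearest is P2
Tally — P1:1, P2:1, P3:3, P4:2. P3 captures the most (3).

P3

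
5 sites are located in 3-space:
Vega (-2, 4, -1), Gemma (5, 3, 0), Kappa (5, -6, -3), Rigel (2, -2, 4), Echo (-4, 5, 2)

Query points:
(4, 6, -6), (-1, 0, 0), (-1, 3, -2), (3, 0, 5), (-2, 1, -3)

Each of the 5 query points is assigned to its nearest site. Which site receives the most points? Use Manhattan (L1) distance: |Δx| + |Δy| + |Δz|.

(4, 6, -6) — d to each: Vega:13, Gemma:10, Kappa:16, Rigel:20, Echo:17 → nearest is Gemma
(-1, 0, 0) — d to each: Vega:6, Gemma:9, Kappa:15, Rigel:9, Echo:10 → nearest is Vega
(-1, 3, -2) — d to each: Vega:3, Gemma:8, Kappa:16, Rigel:14, Echo:9 → nearest is Vega
(3, 0, 5) — d to each: Vega:15, Gemma:10, Kappa:16, Rigel:4, Echo:15 → nearest is Rigel
(-2, 1, -3) — d to each: Vega:5, Gemma:12, Kappa:14, Rigel:14, Echo:11 → nearest is Vega
Tally — Vega:3, Gemma:1, Rigel:1. Vega captures the most (3).

Vega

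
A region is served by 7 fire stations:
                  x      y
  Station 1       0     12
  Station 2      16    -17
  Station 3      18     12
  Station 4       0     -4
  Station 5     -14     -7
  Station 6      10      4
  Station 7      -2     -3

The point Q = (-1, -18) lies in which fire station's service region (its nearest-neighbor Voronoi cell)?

Station 4

Squared Euclidean distances:
d²(Q, Station 1) = (-1−0)² + (-18−12)² = 1 + 900 = 901
d²(Q, Station 2) = (-1−16)² + (-18−(-17))² = 289 + 1 = 290
d²(Q, Station 3) = (-1−18)² + (-18−12)² = 361 + 900 = 1261
d²(Q, Station 4) = (-1−0)² + (-18−(-4))² = 1 + 196 = 197
d²(Q, Station 5) = (-1−(-14))² + (-18−(-7))² = 169 + 121 = 290
d²(Q, Station 6) = (-1−10)² + (-18−4)² = 121 + 484 = 605
d²(Q, Station 7) = (-1−(-2))² + (-18−(-3))² = 1 + 225 = 226
Minimum is at Station 4.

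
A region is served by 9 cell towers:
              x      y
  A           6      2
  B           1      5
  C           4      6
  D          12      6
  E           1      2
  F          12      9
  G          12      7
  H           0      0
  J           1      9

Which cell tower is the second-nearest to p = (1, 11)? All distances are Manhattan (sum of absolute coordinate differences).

B

d(p,A) = |1−6| + |11−2| = 5 + 9 = 14
d(p,B) = |1−1| + |11−5| = 0 + 6 = 6
d(p,C) = |1−4| + |11−6| = 3 + 5 = 8
d(p,D) = |1−12| + |11−6| = 11 + 5 = 16
d(p,E) = |1−1| + |11−2| = 0 + 9 = 9
d(p,F) = |1−12| + |11−9| = 11 + 2 = 13
d(p,G) = |1−12| + |11−7| = 11 + 4 = 15
d(p,H) = |1−0| + |11−0| = 1 + 11 = 12
d(p,J) = |1−1| + |11−9| = 0 + 2 = 2
Sorted ascending: J, B, C, … — the second-nearest is B.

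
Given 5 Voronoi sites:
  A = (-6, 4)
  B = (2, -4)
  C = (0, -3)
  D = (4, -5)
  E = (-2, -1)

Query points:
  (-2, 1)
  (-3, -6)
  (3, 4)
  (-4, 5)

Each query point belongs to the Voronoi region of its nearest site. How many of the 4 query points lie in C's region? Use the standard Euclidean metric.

1

(-2, 1) — d² to each: A:25, B:41, C:20, D:72, E:4 → nearest is E
(-3, -6) — d² to each: A:109, B:29, C:18, D:50, E:26 → nearest is C
(3, 4) — d² to each: A:81, B:65, C:58, D:82, E:50 → nearest is E
(-4, 5) — d² to each: A:5, B:117, C:80, D:164, E:40 → nearest is A
1 of the 4 points has C as nearest.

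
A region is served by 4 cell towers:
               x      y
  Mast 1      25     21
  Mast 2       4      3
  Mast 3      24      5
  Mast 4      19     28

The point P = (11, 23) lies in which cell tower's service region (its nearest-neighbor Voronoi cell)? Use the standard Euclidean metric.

Squared Euclidean distances:
d²(P, Mast 1) = (11−25)² + (23−21)² = 196 + 4 = 200
d²(P, Mast 2) = (11−4)² + (23−3)² = 49 + 400 = 449
d²(P, Mast 3) = (11−24)² + (23−5)² = 169 + 324 = 493
d²(P, Mast 4) = (11−19)² + (23−28)² = 64 + 25 = 89
The smallest is to Mast 4, so P lies in the Voronoi region of Mast 4.

Mast 4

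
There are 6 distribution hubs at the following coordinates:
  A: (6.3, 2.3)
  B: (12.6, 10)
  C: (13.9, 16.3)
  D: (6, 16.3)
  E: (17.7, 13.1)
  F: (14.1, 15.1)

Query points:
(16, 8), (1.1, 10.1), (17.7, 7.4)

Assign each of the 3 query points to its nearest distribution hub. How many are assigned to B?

1

(16, 8) — d² to each: A:126.58, B:15.56, C:73.3, D:168.89, E:28.9, F:54.02 → nearest is B
(1.1, 10.1) — d² to each: A:87.88, B:132.26, C:202.28, D:62.45, E:284.56, F:194 → nearest is D
(17.7, 7.4) — d² to each: A:155.97, B:32.77, C:93.65, D:216.1, E:32.49, F:72.25 → nearest is E
1 of the 3 points has B as nearest.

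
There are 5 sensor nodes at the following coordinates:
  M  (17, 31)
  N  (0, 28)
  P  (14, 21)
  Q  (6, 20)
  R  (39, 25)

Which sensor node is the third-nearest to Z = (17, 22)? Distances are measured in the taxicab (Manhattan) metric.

d(Z,M) = |17−17| + |22−31| = 0 + 9 = 9
d(Z,N) = |17−0| + |22−28| = 17 + 6 = 23
d(Z,P) = |17−14| + |22−21| = 3 + 1 = 4
d(Z,Q) = |17−6| + |22−20| = 11 + 2 = 13
d(Z,R) = |17−39| + |22−25| = 22 + 3 = 25
Sorted ascending: P, M, Q, N, … — the third-nearest is Q.

Q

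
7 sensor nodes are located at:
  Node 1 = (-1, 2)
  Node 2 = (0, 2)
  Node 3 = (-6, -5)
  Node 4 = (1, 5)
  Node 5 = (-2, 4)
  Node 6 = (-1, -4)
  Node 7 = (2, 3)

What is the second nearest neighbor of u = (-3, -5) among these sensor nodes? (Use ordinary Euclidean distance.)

Node 3

Since √ is increasing, it suffices to compare squared distances:
d²(u, Node 1) = 4 + 49 = 53
d²(u, Node 2) = 9 + 49 = 58
d²(u, Node 3) = 9 + 0 = 9
d²(u, Node 4) = 16 + 100 = 116
d²(u, Node 5) = 1 + 81 = 82
d²(u, Node 6) = 4 + 1 = 5
d²(u, Node 7) = 25 + 64 = 89
Sorted ascending: Node 6, Node 3, Node 1, … — the second-nearest is Node 3.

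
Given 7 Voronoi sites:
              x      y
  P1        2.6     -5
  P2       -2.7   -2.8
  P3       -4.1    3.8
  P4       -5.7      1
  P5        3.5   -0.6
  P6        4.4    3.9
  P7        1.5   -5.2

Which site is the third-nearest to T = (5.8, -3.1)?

P7

Since √ is increasing, it suffices to compare squared distances:
|TP1|² = (5.8−2.6)² + (-3.1−(-5))² = 10.24 + 3.61 = 13.85
|TP2|² = (5.8−(-2.7))² + (-3.1−(-2.8))² = 72.25 + 0.09 = 72.34
|TP3|² = (5.8−(-4.1))² + (-3.1−3.8)² = 98.01 + 47.61 = 145.62
|TP4|² = (5.8−(-5.7))² + (-3.1−1)² = 132.25 + 16.81 = 149.06
|TP5|² = (5.8−3.5)² + (-3.1−(-0.6))² = 5.29 + 6.25 = 11.54
|TP6|² = (5.8−4.4)² + (-3.1−3.9)² = 1.96 + 49 = 50.96
|TP7|² = (5.8−1.5)² + (-3.1−(-5.2))² = 18.49 + 4.41 = 22.9
Sorted ascending: P5, P1, P7, P6, … — the third-nearest is P7.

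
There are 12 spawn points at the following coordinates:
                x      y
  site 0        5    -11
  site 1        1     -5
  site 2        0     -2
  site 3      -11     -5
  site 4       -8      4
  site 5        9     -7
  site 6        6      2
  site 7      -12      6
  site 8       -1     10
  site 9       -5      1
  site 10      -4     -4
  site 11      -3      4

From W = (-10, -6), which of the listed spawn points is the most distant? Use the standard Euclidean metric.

site 5

Since √ is increasing, it suffices to compare squared distances:
d²(W, site 0) = (-10−5)² + (-6−(-11))² = 225 + 25 = 250
d²(W, site 1) = (-10−1)² + (-6−(-5))² = 121 + 1 = 122
d²(W, site 2) = (-10−0)² + (-6−(-2))² = 100 + 16 = 116
d²(W, site 3) = (-10−(-11))² + (-6−(-5))² = 1 + 1 = 2
d²(W, site 4) = (-10−(-8))² + (-6−4)² = 4 + 100 = 104
d²(W, site 5) = (-10−9)² + (-6−(-7))² = 361 + 1 = 362
d²(W, site 6) = (-10−6)² + (-6−2)² = 256 + 64 = 320
d²(W, site 7) = (-10−(-12))² + (-6−6)² = 4 + 144 = 148
d²(W, site 8) = (-10−(-1))² + (-6−10)² = 81 + 256 = 337
d²(W, site 9) = (-10−(-5))² + (-6−1)² = 25 + 49 = 74
d²(W, site 10) = (-10−(-4))² + (-6−(-4))² = 36 + 4 = 40
d²(W, site 11) = (-10−(-3))² + (-6−4)² = 49 + 100 = 149
The largest is to site 5.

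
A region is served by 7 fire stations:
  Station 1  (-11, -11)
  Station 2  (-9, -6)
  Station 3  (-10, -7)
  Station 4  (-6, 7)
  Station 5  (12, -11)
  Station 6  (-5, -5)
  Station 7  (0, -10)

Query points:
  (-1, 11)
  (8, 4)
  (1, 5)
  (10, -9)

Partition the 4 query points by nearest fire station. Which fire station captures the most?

(-1, 11) — d² to each: Station 1:584, Station 2:353, Station 3:405, Station 4:41, Station 5:653, Station 6:272, Station 7:442 → nearest is Station 4
(8, 4) — d² to each: Station 1:586, Station 2:389, Station 3:445, Station 4:205, Station 5:241, Station 6:250, Station 7:260 → nearest is Station 4
(1, 5) — d² to each: Station 1:400, Station 2:221, Station 3:265, Station 4:53, Station 5:377, Station 6:136, Station 7:226 → nearest is Station 4
(10, -9) — d² to each: Station 1:445, Station 2:370, Station 3:404, Station 4:512, Station 5:8, Station 6:241, Station 7:101 → nearest is Station 5
Tally — Station 4:3, Station 5:1. Station 4 captures the most (3).

Station 4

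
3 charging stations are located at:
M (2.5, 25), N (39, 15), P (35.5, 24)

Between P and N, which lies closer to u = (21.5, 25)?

P

Compare squared distances:
|uP|² = (21.5−35.5)² + (25−24)² = 196 + 1 = 197
|uN|² = (21.5−39)² + (25−15)² = 306.25 + 100 = 406.25
197 < 406.25, so P is closer.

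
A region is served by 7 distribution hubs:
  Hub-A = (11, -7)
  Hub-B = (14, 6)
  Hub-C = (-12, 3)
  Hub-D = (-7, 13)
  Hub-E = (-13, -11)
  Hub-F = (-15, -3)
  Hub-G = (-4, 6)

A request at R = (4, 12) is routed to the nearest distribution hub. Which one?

Squared Euclidean distances:
d²(R, Hub-A) = (4−11)² + (12−(-7))² = 49 + 361 = 410
d²(R, Hub-B) = (4−14)² + (12−6)² = 100 + 36 = 136
d²(R, Hub-C) = (4−(-12))² + (12−3)² = 256 + 81 = 337
d²(R, Hub-D) = (4−(-7))² + (12−13)² = 121 + 1 = 122
d²(R, Hub-E) = (4−(-13))² + (12−(-11))² = 289 + 529 = 818
d²(R, Hub-F) = (4−(-15))² + (12−(-3))² = 361 + 225 = 586
d²(R, Hub-G) = (4−(-4))² + (12−6)² = 64 + 36 = 100
The smallest is to Hub-G, so R lies in the Voronoi region of Hub-G.

Hub-G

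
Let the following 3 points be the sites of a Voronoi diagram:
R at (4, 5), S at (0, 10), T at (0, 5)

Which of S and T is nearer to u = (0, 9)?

S

Compare squared distances:
|uS|² = (0−0)² + (9−10)² = 0 + 1 = 1
|uT|² = (0−0)² + (9−5)² = 0 + 16 = 16
1 < 16, so S is closer.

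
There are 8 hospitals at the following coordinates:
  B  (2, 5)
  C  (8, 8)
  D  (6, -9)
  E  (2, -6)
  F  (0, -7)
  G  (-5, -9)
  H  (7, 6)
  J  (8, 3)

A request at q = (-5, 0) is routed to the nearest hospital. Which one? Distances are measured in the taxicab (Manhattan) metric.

d(q,B) = |-5−2| + |0−5| = 7 + 5 = 12
d(q,C) = |-5−8| + |0−8| = 13 + 8 = 21
d(q,D) = |-5−6| + |0−(-9)| = 11 + 9 = 20
d(q,E) = |-5−2| + |0−(-6)| = 7 + 6 = 13
d(q,F) = |-5−0| + |0−(-7)| = 5 + 7 = 12
d(q,G) = |-5−(-5)| + |0−(-9)| = 0 + 9 = 9
d(q,H) = |-5−7| + |0−6| = 12 + 6 = 18
d(q,J) = |-5−8| + |0−3| = 13 + 3 = 16
G is nearest.

G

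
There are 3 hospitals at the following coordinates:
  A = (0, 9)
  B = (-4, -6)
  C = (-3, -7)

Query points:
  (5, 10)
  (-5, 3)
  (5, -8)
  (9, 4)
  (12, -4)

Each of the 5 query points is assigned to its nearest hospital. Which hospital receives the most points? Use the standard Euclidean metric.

A

(5, 10) — d² to each: A:26, B:337, C:353 → nearest is A
(-5, 3) — d² to each: A:61, B:82, C:104 → nearest is A
(5, -8) — d² to each: A:314, B:85, C:65 → nearest is C
(9, 4) — d² to each: A:106, B:269, C:265 → nearest is A
(12, -4) — d² to each: A:313, B:260, C:234 → nearest is C
Tally — A:3, C:2. A captures the most (3).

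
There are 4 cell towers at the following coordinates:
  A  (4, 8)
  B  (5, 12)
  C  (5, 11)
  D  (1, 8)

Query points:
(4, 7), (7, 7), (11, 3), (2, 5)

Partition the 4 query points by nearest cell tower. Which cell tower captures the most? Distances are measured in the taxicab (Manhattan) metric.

A

(4, 7) — d to each: A:1, B:6, C:5, D:4 → nearest is A
(7, 7) — d to each: A:4, B:7, C:6, D:7 → nearest is A
(11, 3) — d to each: A:12, B:15, C:14, D:15 → nearest is A
(2, 5) — d to each: A:5, B:10, C:9, D:4 → nearest is D
Tally — A:3, D:1. A captures the most (3).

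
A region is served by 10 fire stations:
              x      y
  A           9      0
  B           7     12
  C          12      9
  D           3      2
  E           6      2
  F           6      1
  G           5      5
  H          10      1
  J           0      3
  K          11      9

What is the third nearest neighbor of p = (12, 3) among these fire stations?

Since √ is increasing, it suffices to compare squared distances:
|pA|² = 9 + 9 = 18
|pB|² = 25 + 81 = 106
|pC|² = 0 + 36 = 36
|pD|² = 81 + 1 = 82
|pE|² = 36 + 1 = 37
|pF|² = 36 + 4 = 40
|pG|² = 49 + 4 = 53
|pH|² = 4 + 4 = 8
|pJ|² = 144 + 0 = 144
|pK|² = 1 + 36 = 37
Sorted ascending: H, A, C, E, … — the third-nearest is C.

C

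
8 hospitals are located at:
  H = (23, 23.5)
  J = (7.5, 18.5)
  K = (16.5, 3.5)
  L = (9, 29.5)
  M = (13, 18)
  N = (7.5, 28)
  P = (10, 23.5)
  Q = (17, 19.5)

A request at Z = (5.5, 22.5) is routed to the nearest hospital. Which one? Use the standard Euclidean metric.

Squared Euclidean distances:
|ZH|² = (5.5−23)² + (22.5−23.5)² = 306.25 + 1 = 307.25
|ZJ|² = (5.5−7.5)² + (22.5−18.5)² = 4 + 16 = 20
|ZK|² = (5.5−16.5)² + (22.5−3.5)² = 121 + 361 = 482
|ZL|² = (5.5−9)² + (22.5−29.5)² = 12.25 + 49 = 61.25
|ZM|² = (5.5−13)² + (22.5−18)² = 56.25 + 20.25 = 76.5
|ZN|² = (5.5−7.5)² + (22.5−28)² = 4 + 30.25 = 34.25
|ZP|² = (5.5−10)² + (22.5−23.5)² = 20.25 + 1 = 21.25
|ZQ|² = (5.5−17)² + (22.5−19.5)² = 132.25 + 9 = 141.25
The smallest is to J, so Z lies in the Voronoi region of J.

J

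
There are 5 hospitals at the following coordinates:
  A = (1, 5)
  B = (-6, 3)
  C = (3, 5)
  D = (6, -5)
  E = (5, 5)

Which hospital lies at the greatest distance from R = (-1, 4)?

D

Compare squared distances (the ordering matches that of the actual distances):
|RA|² = (-1−1)² + (4−5)² = 4 + 1 = 5
|RB|² = (-1−(-6))² + (4−3)² = 25 + 1 = 26
|RC|² = (-1−3)² + (4−5)² = 16 + 1 = 17
|RD|² = (-1−6)² + (4−(-5))² = 49 + 81 = 130
|RE|² = (-1−5)² + (4−5)² = 36 + 1 = 37
The largest is to D.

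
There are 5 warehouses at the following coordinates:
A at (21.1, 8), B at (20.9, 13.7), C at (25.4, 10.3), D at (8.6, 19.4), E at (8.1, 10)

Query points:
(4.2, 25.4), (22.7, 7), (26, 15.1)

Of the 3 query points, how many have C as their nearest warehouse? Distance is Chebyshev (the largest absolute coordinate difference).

(4.2, 25.4) — d to each: A:17.4, B:16.7, C:21.2, D:6, E:15.4 → nearest is D
(22.7, 7) — d to each: A:1.6, B:6.7, C:3.3, D:14.1, E:14.6 → nearest is A
(26, 15.1) — d to each: A:7.1, B:5.1, C:4.8, D:17.4, E:17.9 → nearest is C
1 of the 3 points has C as nearest.

1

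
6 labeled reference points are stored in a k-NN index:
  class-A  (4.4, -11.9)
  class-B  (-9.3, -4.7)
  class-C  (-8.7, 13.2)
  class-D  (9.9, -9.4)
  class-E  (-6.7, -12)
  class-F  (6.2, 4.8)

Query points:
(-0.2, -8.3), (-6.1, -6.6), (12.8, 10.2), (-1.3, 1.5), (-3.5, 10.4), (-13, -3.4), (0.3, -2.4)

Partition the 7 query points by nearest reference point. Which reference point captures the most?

class-F

(-0.2, -8.3) — d² to each: class-A:34.12, class-B:95.77, class-C:534.5, class-D:103.22, class-E:55.94, class-F:212.57 → nearest is class-A
(-6.1, -6.6) — d² to each: class-A:138.34, class-B:13.85, class-C:398.8, class-D:263.84, class-E:29.52, class-F:281.25 → nearest is class-B
(12.8, 10.2) — d² to each: class-A:558.97, class-B:710.42, class-C:471.25, class-D:392.57, class-E:873.09, class-F:72.72 → nearest is class-F
(-1.3, 1.5) — d² to each: class-A:212.05, class-B:102.44, class-C:191.65, class-D:244.25, class-E:211.41, class-F:67.14 → nearest is class-F
(-3.5, 10.4) — d² to each: class-A:559.7, class-B:261.65, class-C:34.88, class-D:571.6, class-E:512, class-F:125.45 → nearest is class-C
(-13, -3.4) — d² to each: class-A:375.01, class-B:15.38, class-C:294.05, class-D:560.41, class-E:113.65, class-F:435.88 → nearest is class-B
(0.3, -2.4) — d² to each: class-A:107.06, class-B:97.45, class-C:324.36, class-D:141.16, class-E:141.16, class-F:86.65 → nearest is class-F
Tally — class-A:1, class-B:2, class-C:1, class-F:3. class-F captures the most (3).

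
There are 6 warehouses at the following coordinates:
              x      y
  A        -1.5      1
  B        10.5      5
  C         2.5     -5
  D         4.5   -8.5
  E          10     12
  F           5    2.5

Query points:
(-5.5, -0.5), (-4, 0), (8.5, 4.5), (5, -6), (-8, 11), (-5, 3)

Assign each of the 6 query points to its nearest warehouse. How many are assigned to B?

(-5.5, -0.5) — d² to each: A:18.25, B:286.25, C:84.25, D:164, E:396.5, F:119.25 → nearest is A
(-4, 0) — d² to each: A:7.25, B:235.25, C:67.25, D:144.5, E:340, F:87.25 → nearest is A
(8.5, 4.5) — d² to each: A:112.25, B:4.25, C:126.25, D:185, E:58.5, F:16.25 → nearest is B
(5, -6) — d² to each: A:91.25, B:151.25, C:7.25, D:6.5, E:349, F:72.25 → nearest is D
(-8, 11) — d² to each: A:142.25, B:378.25, C:366.25, D:536.5, E:325, F:241.25 → nearest is A
(-5, 3) — d² to each: A:16.25, B:244.25, C:120.25, D:222.5, E:306, F:100.25 → nearest is A
1 of the 6 points has B as nearest.

1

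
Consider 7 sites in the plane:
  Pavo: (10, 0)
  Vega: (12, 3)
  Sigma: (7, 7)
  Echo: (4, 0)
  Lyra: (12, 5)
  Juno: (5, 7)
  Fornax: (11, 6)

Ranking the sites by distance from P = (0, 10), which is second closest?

Sigma

Squared Euclidean distances:
d²(P, Pavo) = (0−10)² + (10−0)² = 100 + 100 = 200
d²(P, Vega) = (0−12)² + (10−3)² = 144 + 49 = 193
d²(P, Sigma) = (0−7)² + (10−7)² = 49 + 9 = 58
d²(P, Echo) = (0−4)² + (10−0)² = 16 + 100 = 116
d²(P, Lyra) = (0−12)² + (10−5)² = 144 + 25 = 169
d²(P, Juno) = (0−5)² + (10−7)² = 25 + 9 = 34
d²(P, Fornax) = (0−11)² + (10−6)² = 121 + 16 = 137
Sorted ascending: Juno, Sigma, Echo, … — the second-nearest is Sigma.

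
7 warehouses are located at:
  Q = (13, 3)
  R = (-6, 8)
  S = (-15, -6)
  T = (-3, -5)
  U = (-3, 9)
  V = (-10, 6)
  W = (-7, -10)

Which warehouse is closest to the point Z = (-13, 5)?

V

Since √ is increasing, it suffices to compare squared distances:
|ZQ|² = (-13−13)² + (5−3)² = 676 + 4 = 680
|ZR|² = (-13−(-6))² + (5−8)² = 49 + 9 = 58
|ZS|² = (-13−(-15))² + (5−(-6))² = 4 + 121 = 125
|ZT|² = (-13−(-3))² + (5−(-5))² = 100 + 100 = 200
|ZU|² = (-13−(-3))² + (5−9)² = 100 + 16 = 116
|ZV|² = (-13−(-10))² + (5−6)² = 9 + 1 = 10
|ZW|² = (-13−(-7))² + (5−(-10))² = 36 + 225 = 261
The smallest is to V, so Z lies in the Voronoi region of V.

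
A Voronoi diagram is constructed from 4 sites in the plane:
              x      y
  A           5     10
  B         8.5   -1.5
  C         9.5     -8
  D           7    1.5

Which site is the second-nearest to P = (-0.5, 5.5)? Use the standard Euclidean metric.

Since √ is increasing, it suffices to compare squared distances:
|PA|² = 30.25 + 20.25 = 50.5
|PB|² = 81 + 49 = 130
|PC|² = 100 + 182.25 = 282.25
|PD|² = 56.25 + 16 = 72.25
Sorted ascending: A, D, B, … — the second-nearest is D.

D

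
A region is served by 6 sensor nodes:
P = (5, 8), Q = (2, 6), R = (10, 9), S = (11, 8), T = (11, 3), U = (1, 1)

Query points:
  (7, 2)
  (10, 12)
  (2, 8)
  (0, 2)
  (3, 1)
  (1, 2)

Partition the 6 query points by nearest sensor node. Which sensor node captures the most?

U

(7, 2) — d² to each: P:40, Q:41, R:58, S:52, T:17, U:37 → nearest is T
(10, 12) — d² to each: P:41, Q:100, R:9, S:17, T:82, U:202 → nearest is R
(2, 8) — d² to each: P:9, Q:4, R:65, S:81, T:106, U:50 → nearest is Q
(0, 2) — d² to each: P:61, Q:20, R:149, S:157, T:122, U:2 → nearest is U
(3, 1) — d² to each: P:53, Q:26, R:113, S:113, T:68, U:4 → nearest is U
(1, 2) — d² to each: P:52, Q:17, R:130, S:136, T:101, U:1 → nearest is U
Tally — Q:1, R:1, T:1, U:3. U captures the most (3).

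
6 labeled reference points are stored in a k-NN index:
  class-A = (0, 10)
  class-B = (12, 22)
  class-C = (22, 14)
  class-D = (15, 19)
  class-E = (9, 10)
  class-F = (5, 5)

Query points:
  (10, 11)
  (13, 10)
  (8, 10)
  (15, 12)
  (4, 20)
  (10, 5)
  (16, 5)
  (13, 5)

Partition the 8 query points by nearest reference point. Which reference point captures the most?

(10, 11) — d² to each: class-A:101, class-B:125, class-C:153, class-D:89, class-E:2, class-F:61 → nearest is class-E
(13, 10) — d² to each: class-A:169, class-B:145, class-C:97, class-D:85, class-E:16, class-F:89 → nearest is class-E
(8, 10) — d² to each: class-A:64, class-B:160, class-C:212, class-D:130, class-E:1, class-F:34 → nearest is class-E
(15, 12) — d² to each: class-A:229, class-B:109, class-C:53, class-D:49, class-E:40, class-F:149 → nearest is class-E
(4, 20) — d² to each: class-A:116, class-B:68, class-C:360, class-D:122, class-E:125, class-F:226 → nearest is class-B
(10, 5) — d² to each: class-A:125, class-B:293, class-C:225, class-D:221, class-E:26, class-F:25 → nearest is class-F
(16, 5) — d² to each: class-A:281, class-B:305, class-C:117, class-D:197, class-E:74, class-F:121 → nearest is class-E
(13, 5) — d² to each: class-A:194, class-B:290, class-C:162, class-D:200, class-E:41, class-F:64 → nearest is class-E
Tally — class-B:1, class-E:6, class-F:1. class-E captures the most (6).

class-E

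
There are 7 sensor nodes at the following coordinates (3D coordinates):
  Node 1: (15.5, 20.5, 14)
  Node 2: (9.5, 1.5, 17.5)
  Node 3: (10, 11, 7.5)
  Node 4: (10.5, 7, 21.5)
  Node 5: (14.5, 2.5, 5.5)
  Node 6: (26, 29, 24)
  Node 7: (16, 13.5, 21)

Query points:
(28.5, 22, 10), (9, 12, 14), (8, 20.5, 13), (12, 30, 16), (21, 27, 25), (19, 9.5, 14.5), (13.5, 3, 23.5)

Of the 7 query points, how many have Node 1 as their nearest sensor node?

(28.5, 22, 10) — d² to each: Node 1:187.25, Node 2:837.5, Node 3:469.5, Node 4:681.25, Node 5:596.5, Node 6:251.25, Node 7:349.5 → nearest is Node 1
(9, 12, 14) — d² to each: Node 1:114.5, Node 2:122.75, Node 3:44.25, Node 4:83.5, Node 5:192.75, Node 6:678, Node 7:100.25 → nearest is Node 3
(8, 20.5, 13) — d² to each: Node 1:57.25, Node 2:383.5, Node 3:124.5, Node 4:260.75, Node 5:422.5, Node 6:517.25, Node 7:177 → nearest is Node 1
(12, 30, 16) — d² to each: Node 1:106.5, Node 2:820.75, Node 3:437.25, Node 4:561.5, Node 5:872.75, Node 6:261, Node 7:313.25 → nearest is Node 1
(21, 27, 25) — d² to each: Node 1:193.5, Node 2:838.75, Node 3:683.25, Node 4:522.5, Node 5:1022.75, Node 6:30, Node 7:223.25 → nearest is Node 6
(19, 9.5, 14.5) — d² to each: Node 1:133.5, Node 2:163.25, Node 3:132.25, Node 4:127.5, Node 5:150.25, Node 6:519.5, Node 7:67.25 → nearest is Node 7
(13.5, 3, 23.5) — d² to each: Node 1:400.5, Node 2:54.25, Node 3:332.25, Node 4:29, Node 5:325.25, Node 6:832.5, Node 7:122.75 → nearest is Node 4
3 of the 7 points have Node 1 as nearest.

3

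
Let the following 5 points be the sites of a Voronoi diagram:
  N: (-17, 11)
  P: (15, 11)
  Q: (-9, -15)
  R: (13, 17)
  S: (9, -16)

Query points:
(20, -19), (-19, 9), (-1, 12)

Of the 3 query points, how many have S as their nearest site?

(20, -19) — d² to each: N:2269, P:925, Q:857, R:1345, S:130 → nearest is S
(-19, 9) — d² to each: N:8, P:1160, Q:676, R:1088, S:1409 → nearest is N
(-1, 12) — d² to each: N:257, P:257, Q:793, R:221, S:884 → nearest is R
1 of the 3 points has S as nearest.

1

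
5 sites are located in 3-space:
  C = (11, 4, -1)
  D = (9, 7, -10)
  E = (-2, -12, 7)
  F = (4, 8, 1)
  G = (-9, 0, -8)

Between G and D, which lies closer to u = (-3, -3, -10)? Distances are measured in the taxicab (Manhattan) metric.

G

d(u,G) = |-3−(-9)| + |-3−0| + |-10−(-8)| = 6 + 3 + 2 = 11
d(u,D) = |-3−9| + |-3−7| + |-10−(-10)| = 12 + 10 + 0 = 22
11 < 22, so G is closer.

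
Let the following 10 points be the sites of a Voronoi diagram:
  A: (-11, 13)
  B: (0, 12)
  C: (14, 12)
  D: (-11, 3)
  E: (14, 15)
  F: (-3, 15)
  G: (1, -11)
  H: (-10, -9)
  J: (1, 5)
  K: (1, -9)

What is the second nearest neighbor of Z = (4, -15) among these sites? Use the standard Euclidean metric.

Since √ is increasing, it suffices to compare squared distances:
|ZA|² = (4−(-11))² + (-15−13)² = 225 + 784 = 1009
|ZB|² = (4−0)² + (-15−12)² = 16 + 729 = 745
|ZC|² = (4−14)² + (-15−12)² = 100 + 729 = 829
|ZD|² = (4−(-11))² + (-15−3)² = 225 + 324 = 549
|ZE|² = (4−14)² + (-15−15)² = 100 + 900 = 1000
|ZF|² = (4−(-3))² + (-15−15)² = 49 + 900 = 949
|ZG|² = (4−1)² + (-15−(-11))² = 9 + 16 = 25
|ZH|² = (4−(-10))² + (-15−(-9))² = 196 + 36 = 232
|ZJ|² = (4−1)² + (-15−5)² = 9 + 400 = 409
|ZK|² = (4−1)² + (-15−(-9))² = 9 + 36 = 45
Sorted ascending: G, K, H, … — the second-nearest is K.

K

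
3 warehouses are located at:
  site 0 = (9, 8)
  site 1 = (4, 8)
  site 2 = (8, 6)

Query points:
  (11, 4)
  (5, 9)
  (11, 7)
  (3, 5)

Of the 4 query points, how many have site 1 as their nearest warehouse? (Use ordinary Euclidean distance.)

2

(11, 4) — d² to each: site 0:20, site 1:65, site 2:13 → nearest is site 2
(5, 9) — d² to each: site 0:17, site 1:2, site 2:18 → nearest is site 1
(11, 7) — d² to each: site 0:5, site 1:50, site 2:10 → nearest is site 0
(3, 5) — d² to each: site 0:45, site 1:10, site 2:26 → nearest is site 1
2 of the 4 points have site 1 as nearest.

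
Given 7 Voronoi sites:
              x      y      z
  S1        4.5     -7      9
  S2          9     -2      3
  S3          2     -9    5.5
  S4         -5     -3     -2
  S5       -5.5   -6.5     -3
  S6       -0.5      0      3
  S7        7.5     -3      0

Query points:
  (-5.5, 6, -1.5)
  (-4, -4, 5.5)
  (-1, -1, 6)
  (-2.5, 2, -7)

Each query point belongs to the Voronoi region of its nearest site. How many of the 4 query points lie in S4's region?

(-5.5, 6, -1.5) — d² to each: S1:379.25, S2:294.5, S3:330.25, S4:81.5, S5:158.5, S6:81.25, S7:252.25 → nearest is S6
(-4, -4, 5.5) — d² to each: S1:93.5, S2:179.25, S3:61, S4:58.25, S5:80.75, S6:34.5, S7:163.5 → nearest is S6
(-1, -1, 6) — d² to each: S1:75.25, S2:110, S3:73.25, S4:84, S5:131.5, S6:10.25, S7:112.25 → nearest is S6
(-2.5, 2, -7) — d² to each: S1:386, S2:248.25, S3:297.5, S4:56.25, S5:97.25, S6:108, S7:174 → nearest is S4
1 of the 4 points has S4 as nearest.

1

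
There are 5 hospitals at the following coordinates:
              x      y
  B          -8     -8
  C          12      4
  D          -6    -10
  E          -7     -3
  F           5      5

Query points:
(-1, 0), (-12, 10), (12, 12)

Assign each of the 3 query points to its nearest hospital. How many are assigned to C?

1

(-1, 0) — d² to each: B:113, C:185, D:125, E:45, F:61 → nearest is E
(-12, 10) — d² to each: B:340, C:612, D:436, E:194, F:314 → nearest is E
(12, 12) — d² to each: B:800, C:64, D:808, E:586, F:98 → nearest is C
1 of the 3 points has C as nearest.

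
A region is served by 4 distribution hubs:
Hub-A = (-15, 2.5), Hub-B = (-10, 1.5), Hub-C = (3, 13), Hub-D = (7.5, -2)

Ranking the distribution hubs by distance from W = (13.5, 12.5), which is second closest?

Hub-D

Since √ is increasing, it suffices to compare squared distances:
d²(W, Hub-A) = (13.5−(-15))² + (12.5−2.5)² = 812.25 + 100 = 912.25
d²(W, Hub-B) = (13.5−(-10))² + (12.5−1.5)² = 552.25 + 121 = 673.25
d²(W, Hub-C) = (13.5−3)² + (12.5−13)² = 110.25 + 0.25 = 110.5
d²(W, Hub-D) = (13.5−7.5)² + (12.5−(-2))² = 36 + 210.25 = 246.25
Sorted ascending: Hub-C, Hub-D, Hub-B, … — the second-nearest is Hub-D.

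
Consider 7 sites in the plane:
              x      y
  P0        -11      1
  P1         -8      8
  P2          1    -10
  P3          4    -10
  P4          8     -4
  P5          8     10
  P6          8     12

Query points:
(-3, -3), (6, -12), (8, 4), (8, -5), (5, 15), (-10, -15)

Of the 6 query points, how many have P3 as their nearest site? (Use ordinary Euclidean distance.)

(-3, -3) — d² to each: P0:80, P1:146, P2:65, P3:98, P4:122, P5:290, P6:346 → nearest is P2
(6, -12) — d² to each: P0:458, P1:596, P2:29, P3:8, P4:68, P5:488, P6:580 → nearest is P3
(8, 4) — d² to each: P0:370, P1:272, P2:245, P3:212, P4:64, P5:36, P6:64 → nearest is P5
(8, -5) — d² to each: P0:397, P1:425, P2:74, P3:41, P4:1, P5:225, P6:289 → nearest is P4
(5, 15) — d² to each: P0:452, P1:218, P2:641, P3:626, P4:370, P5:34, P6:18 → nearest is P6
(-10, -15) — d² to each: P0:257, P1:533, P2:146, P3:221, P4:445, P5:949, P6:1053 → nearest is P2
1 of the 6 points has P3 as nearest.

1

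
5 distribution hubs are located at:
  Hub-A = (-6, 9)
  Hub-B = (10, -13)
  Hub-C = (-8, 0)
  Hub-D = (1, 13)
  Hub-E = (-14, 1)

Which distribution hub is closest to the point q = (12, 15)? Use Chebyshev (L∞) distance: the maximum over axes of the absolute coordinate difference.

d(q, Hub-A) = max(18, 6) = 18
d(q, Hub-B) = max(2, 28) = 28
d(q, Hub-C) = max(20, 15) = 20
d(q, Hub-D) = max(11, 2) = 11
d(q, Hub-E) = max(26, 14) = 26
Minimum is at Hub-D.

Hub-D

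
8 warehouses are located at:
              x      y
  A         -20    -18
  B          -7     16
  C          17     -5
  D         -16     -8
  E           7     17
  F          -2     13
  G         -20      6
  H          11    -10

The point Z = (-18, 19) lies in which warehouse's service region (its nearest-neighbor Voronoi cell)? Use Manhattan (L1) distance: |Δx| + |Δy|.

d(Z,A) = |-18−(-20)| + |19−(-18)| = 2 + 37 = 39
d(Z,B) = |-18−(-7)| + |19−16| = 11 + 3 = 14
d(Z,C) = |-18−17| + |19−(-5)| = 35 + 24 = 59
d(Z,D) = |-18−(-16)| + |19−(-8)| = 2 + 27 = 29
d(Z,E) = |-18−7| + |19−17| = 25 + 2 = 27
d(Z,F) = |-18−(-2)| + |19−13| = 16 + 6 = 22
d(Z,G) = |-18−(-20)| + |19−6| = 2 + 13 = 15
d(Z,H) = |-18−11| + |19−(-10)| = 29 + 29 = 58
B is nearest.

B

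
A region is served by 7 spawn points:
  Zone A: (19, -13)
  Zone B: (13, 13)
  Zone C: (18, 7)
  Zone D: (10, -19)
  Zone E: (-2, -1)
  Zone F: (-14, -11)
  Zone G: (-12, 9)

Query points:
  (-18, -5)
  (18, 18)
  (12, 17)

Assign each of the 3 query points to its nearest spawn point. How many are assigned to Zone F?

1

(-18, -5) — d² to each: Zone A:1433, Zone B:1285, Zone C:1440, Zone D:980, Zone E:272, Zone F:52, Zone G:232 → nearest is Zone F
(18, 18) — d² to each: Zone A:962, Zone B:50, Zone C:121, Zone D:1433, Zone E:761, Zone F:1865, Zone G:981 → nearest is Zone B
(12, 17) — d² to each: Zone A:949, Zone B:17, Zone C:136, Zone D:1300, Zone E:520, Zone F:1460, Zone G:640 → nearest is Zone B
1 of the 3 points has Zone F as nearest.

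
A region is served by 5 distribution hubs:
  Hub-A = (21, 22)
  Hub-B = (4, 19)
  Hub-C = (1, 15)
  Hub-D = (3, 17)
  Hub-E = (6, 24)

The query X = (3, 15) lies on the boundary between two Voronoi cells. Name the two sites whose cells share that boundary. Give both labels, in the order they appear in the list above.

Hub-C and Hub-D

Squared distances from X to each site:
d²(X, Hub-A) = (3−21)² + (15−22)² = 324 + 49 = 373
d²(X, Hub-B) = (3−4)² + (15−19)² = 1 + 16 = 17
d²(X, Hub-C) = (3−1)² + (15−15)² = 4 + 0 = 4
d²(X, Hub-D) = (3−3)² + (15−17)² = 0 + 4 = 4
d²(X, Hub-E) = (3−6)² + (15−24)² = 9 + 81 = 90
X is equidistant from Hub-C and Hub-D (both at squared distance 4), and every other site is strictly farther — so X lies on the Hub-C–Hub-D Voronoi edge.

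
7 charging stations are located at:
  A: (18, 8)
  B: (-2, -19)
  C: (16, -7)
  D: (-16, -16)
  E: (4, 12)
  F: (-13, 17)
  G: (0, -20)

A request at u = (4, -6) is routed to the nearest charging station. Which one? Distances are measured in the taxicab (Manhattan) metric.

C

d(u,A) = |4−18| + |-6−8| = 14 + 14 = 28
d(u,B) = |4−(-2)| + |-6−(-19)| = 6 + 13 = 19
d(u,C) = |4−16| + |-6−(-7)| = 12 + 1 = 13
d(u,D) = |4−(-16)| + |-6−(-16)| = 20 + 10 = 30
d(u,E) = |4−4| + |-6−12| = 0 + 18 = 18
d(u,F) = |4−(-13)| + |-6−17| = 17 + 23 = 40
d(u,G) = |4−0| + |-6−(-20)| = 4 + 14 = 18
C is nearest.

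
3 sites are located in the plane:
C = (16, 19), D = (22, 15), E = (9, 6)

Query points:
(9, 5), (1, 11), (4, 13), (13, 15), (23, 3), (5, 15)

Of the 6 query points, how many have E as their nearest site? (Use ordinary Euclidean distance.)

4

(9, 5) — d² to each: C:245, D:269, E:1 → nearest is E
(1, 11) — d² to each: C:289, D:457, E:89 → nearest is E
(4, 13) — d² to each: C:180, D:328, E:74 → nearest is E
(13, 15) — d² to each: C:25, D:81, E:97 → nearest is C
(23, 3) — d² to each: C:305, D:145, E:205 → nearest is D
(5, 15) — d² to each: C:137, D:289, E:97 → nearest is E
4 of the 6 points have E as nearest.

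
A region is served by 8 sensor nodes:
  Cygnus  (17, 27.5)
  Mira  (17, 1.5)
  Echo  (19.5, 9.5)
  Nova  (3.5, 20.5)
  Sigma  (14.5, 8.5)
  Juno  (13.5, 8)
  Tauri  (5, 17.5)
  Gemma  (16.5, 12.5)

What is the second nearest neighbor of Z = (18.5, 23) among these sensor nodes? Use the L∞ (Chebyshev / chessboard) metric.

d(Z, Cygnus) = max(1.5, 4.5) = 4.5
d(Z, Mira) = max(1.5, 21.5) = 21.5
d(Z, Echo) = max(1, 13.5) = 13.5
d(Z, Nova) = max(15, 2.5) = 15
d(Z, Sigma) = max(4, 14.5) = 14.5
d(Z, Juno) = max(5, 15) = 15
d(Z, Tauri) = max(13.5, 5.5) = 13.5
d(Z, Gemma) = max(2, 10.5) = 10.5
Sorted ascending: Cygnus, Gemma, Echo, … — the second-nearest is Gemma.

Gemma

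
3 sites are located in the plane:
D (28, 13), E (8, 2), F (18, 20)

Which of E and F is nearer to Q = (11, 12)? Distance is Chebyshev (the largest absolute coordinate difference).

d(Q,E) = max(3, 10) = 10
d(Q,F) = max(7, 8) = 8
10 > 8, so F is closer.

F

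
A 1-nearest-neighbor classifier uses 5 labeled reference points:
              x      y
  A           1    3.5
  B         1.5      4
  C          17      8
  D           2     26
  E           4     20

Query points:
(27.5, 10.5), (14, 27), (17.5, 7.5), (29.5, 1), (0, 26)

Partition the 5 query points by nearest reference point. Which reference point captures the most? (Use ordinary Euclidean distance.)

(27.5, 10.5) — d² to each: A:751.25, B:718.25, C:116.5, D:890.5, E:642.5 → nearest is C
(14, 27) — d² to each: A:721.25, B:685.25, C:370, D:145, E:149 → nearest is D
(17.5, 7.5) — d² to each: A:288.25, B:268.25, C:0.5, D:582.5, E:338.5 → nearest is C
(29.5, 1) — d² to each: A:818.5, B:793, C:205.25, D:1381.25, E:1011.25 → nearest is C
(0, 26) — d² to each: A:507.25, B:486.25, C:613, D:4, E:52 → nearest is D
Tally — C:3, D:2. C captures the most (3).

C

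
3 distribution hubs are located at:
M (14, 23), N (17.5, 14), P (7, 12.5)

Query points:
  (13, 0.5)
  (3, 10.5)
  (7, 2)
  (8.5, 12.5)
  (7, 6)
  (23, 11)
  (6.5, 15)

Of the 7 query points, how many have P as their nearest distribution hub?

(13, 0.5) — d² to each: M:507.25, N:202.5, P:180 → nearest is P
(3, 10.5) — d² to each: M:277.25, N:222.5, P:20 → nearest is P
(7, 2) — d² to each: M:490, N:254.25, P:110.25 → nearest is P
(8.5, 12.5) — d² to each: M:140.5, N:83.25, P:2.25 → nearest is P
(7, 6) — d² to each: M:338, N:174.25, P:42.25 → nearest is P
(23, 11) — d² to each: M:225, N:39.25, P:258.25 → nearest is N
(6.5, 15) — d² to each: M:120.25, N:122, P:6.5 → nearest is P
6 of the 7 points have P as nearest.

6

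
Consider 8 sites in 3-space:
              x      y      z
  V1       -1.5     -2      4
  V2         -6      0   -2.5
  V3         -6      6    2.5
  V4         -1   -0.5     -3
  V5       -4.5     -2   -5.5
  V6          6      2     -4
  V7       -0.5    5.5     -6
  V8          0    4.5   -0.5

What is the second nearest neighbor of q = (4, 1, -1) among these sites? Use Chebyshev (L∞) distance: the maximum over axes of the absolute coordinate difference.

d(q,V1) = max(5.5, 3, 5) = 5.5
d(q,V2) = max(10, 1, 1.5) = 10
d(q,V3) = max(10, 5, 3.5) = 10
d(q,V4) = max(5, 1.5, 2) = 5
d(q,V5) = max(8.5, 3, 4.5) = 8.5
d(q,V6) = max(2, 1, 3) = 3
d(q,V7) = max(4.5, 4.5, 5) = 5
d(q,V8) = max(4, 3.5, 0.5) = 4
Sorted ascending: V6, V8, V4, … — the second-nearest is V8.

V8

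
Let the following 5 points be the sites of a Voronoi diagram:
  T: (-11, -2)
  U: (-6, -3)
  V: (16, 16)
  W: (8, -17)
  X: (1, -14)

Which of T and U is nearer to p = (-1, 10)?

U

Compare squared distances:
|pT|² = (-1−(-11))² + (10−(-2))² = 100 + 144 = 244
|pU|² = (-1−(-6))² + (10−(-3))² = 25 + 169 = 194
244 > 194, so U is closer.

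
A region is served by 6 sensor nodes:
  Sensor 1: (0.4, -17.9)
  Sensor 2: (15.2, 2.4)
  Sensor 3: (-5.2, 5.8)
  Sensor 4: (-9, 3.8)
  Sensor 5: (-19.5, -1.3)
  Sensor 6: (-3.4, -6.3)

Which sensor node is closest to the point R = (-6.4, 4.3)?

Sensor 3

Squared Euclidean distances:
d²(R, Sensor 1) = 46.24 + 492.84 = 539.08
d²(R, Sensor 2) = 466.56 + 3.61 = 470.17
d²(R, Sensor 3) = 1.44 + 2.25 = 3.69
d²(R, Sensor 4) = 6.76 + 0.25 = 7.01
d²(R, Sensor 5) = 171.61 + 31.36 = 202.97
d²(R, Sensor 6) = 9 + 112.36 = 121.36
The smallest is to Sensor 3, so R lies in the Voronoi region of Sensor 3.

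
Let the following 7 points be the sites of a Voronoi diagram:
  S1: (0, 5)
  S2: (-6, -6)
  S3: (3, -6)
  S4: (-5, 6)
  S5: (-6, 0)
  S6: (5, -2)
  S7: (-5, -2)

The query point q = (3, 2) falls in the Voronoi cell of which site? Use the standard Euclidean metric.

S1

Squared Euclidean distances:
|qS1|² = (3−0)² + (2−5)² = 9 + 9 = 18
|qS2|² = (3−(-6))² + (2−(-6))² = 81 + 64 = 145
|qS3|² = (3−3)² + (2−(-6))² = 0 + 64 = 64
|qS4|² = (3−(-5))² + (2−6)² = 64 + 16 = 80
|qS5|² = (3−(-6))² + (2−0)² = 81 + 4 = 85
|qS6|² = (3−5)² + (2−(-2))² = 4 + 16 = 20
|qS7|² = (3−(-5))² + (2−(-2))² = 64 + 16 = 80
Minimum is at S1.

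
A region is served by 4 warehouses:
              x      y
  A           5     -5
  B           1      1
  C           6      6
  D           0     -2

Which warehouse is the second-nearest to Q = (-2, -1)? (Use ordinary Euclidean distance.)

Squared Euclidean distances:
|QA|² = 49 + 16 = 65
|QB|² = 9 + 4 = 13
|QC|² = 64 + 49 = 113
|QD|² = 4 + 1 = 5
Sorted ascending: D, B, A, … — the second-nearest is B.

B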